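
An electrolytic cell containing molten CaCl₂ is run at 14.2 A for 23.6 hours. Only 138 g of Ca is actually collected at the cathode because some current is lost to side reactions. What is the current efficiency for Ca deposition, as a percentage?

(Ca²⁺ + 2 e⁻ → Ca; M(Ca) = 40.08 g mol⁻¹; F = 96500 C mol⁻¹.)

55.1 %

Q = I·t = 14.20 × 84960 = 1206000 C; n(e⁻) = 1206000/96500 = 12.50 mol.
Theoretical n(Ca) = n(e⁻)/2 = 6.251 mol, i.e. m_theo = 6.251 × 40.08 = 250.5 g.
Efficiency = m_actual / m_theo = 138 / 250.5 = 55.1 %.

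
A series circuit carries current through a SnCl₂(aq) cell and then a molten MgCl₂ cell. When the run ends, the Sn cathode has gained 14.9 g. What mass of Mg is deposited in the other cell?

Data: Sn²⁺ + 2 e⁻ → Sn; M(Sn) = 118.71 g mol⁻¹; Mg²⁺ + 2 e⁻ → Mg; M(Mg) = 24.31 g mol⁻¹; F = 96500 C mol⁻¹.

3.05 g

n(Sn) = 14.9 / 118.71 = 0.1255 mol.
Since Sn²⁺ + 2 e⁻ → Sn, n(e⁻) passed = 2 × 0.1255 = 0.2510 mol.
Cells in series carry the same charge, so the same 0.2510 mol of electrons passes through cell 2.
Mg²⁺ + 2 e⁻ → Mg, so n(Mg) = 0.2510 / 2 = 0.1255 mol.
m(Mg) = 0.1255 × 24.31 = 3.05 g.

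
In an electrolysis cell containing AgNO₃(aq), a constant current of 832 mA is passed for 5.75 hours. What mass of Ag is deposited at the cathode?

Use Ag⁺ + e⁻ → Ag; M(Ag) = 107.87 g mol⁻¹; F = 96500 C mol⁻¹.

19.3 g

Q = I·t = 0.8320 A × 20700 s = 17220 C.
n(e⁻) = Q/F = 17220 / 96500 = 0.1785 mol.
Ag⁺ + e⁻ → Ag, so n(Ag) = n(e⁻)/1 = 0.1785 mol.
m = n·M = 0.1785 × 107.87 = 19.3 g.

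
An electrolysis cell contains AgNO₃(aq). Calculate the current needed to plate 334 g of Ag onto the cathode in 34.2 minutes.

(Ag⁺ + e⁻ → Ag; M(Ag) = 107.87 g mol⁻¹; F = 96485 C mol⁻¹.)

n(Ag) = 334 / 107.87 = 3.096 mol.
n(e⁻) = 1 × 3.096 = 3.096 mol.
Q = n(e⁻)·F = 3.096 × 96485 = 298700 C.
I = Q/t = 298700 / 2052.0 s = 146 A.

146 A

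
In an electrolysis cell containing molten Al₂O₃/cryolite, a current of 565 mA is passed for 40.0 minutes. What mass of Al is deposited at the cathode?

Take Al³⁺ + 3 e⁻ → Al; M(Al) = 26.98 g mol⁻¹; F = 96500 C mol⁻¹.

Q = I·t = 0.5650 A × 2400.0 s = 1356 C.
n(e⁻) = Q/F = 1356 / 96500 = 0.01405 mol.
Al³⁺ + 3 e⁻ → Al, so n(Al) = n(e⁻)/3 = 0.004684 mol.
m = n·M = 0.004684 × 26.98 = 0.126 g.

0.126 g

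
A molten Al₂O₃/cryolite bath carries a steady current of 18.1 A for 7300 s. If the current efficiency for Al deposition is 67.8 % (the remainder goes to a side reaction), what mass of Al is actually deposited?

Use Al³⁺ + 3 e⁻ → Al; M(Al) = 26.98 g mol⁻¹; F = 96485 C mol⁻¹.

8.35 g

Q = I·t = 18.10 × 7300.0 = 132100 C.
n(e⁻) = 132100/96485 = 1.369 mol; theoretically n(Al) = 1.369/3 = 0.4565 mol, m_theo = 12.32 g.
At 67.8 % efficiency, m_actual = 0.678 × 12.32 = 8.35 g.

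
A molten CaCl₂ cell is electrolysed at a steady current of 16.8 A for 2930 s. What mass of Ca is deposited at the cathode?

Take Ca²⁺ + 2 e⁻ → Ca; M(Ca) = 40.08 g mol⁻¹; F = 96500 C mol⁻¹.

Q = I·t = 16.80 A × 2930.0 s = 49220 C.
n(e⁻) = Q/F = 49220 / 96500 = 0.5101 mol.
Ca²⁺ + 2 e⁻ → Ca, so n(Ca) = n(e⁻)/2 = 0.2550 mol.
m = n·M = 0.2550 × 40.08 = 10.2 g.

10.2 g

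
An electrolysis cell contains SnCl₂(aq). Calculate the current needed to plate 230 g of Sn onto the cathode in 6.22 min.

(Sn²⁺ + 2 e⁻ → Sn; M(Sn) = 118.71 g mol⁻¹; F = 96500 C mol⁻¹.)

n(Sn) = 230 / 118.71 = 1.937 mol.
n(e⁻) = 2 × 1.937 = 3.875 mol.
Q = n(e⁻)·F = 3.875 × 96500 = 373900 C.
I = Q/t = 373900 / 373.20 s = 1000 A.

1000 A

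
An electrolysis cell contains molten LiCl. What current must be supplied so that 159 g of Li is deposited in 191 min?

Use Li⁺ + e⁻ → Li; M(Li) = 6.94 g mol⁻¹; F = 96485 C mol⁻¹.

n(Li) = 159 / 6.94 = 22.91 mol.
n(e⁻) = 1 × 22.91 = 22.91 mol.
Q = n(e⁻)·F = 22.91 × 96485 = 2211000 C.
I = Q/t = 2211000 / 11460 s = 193 A.

193 A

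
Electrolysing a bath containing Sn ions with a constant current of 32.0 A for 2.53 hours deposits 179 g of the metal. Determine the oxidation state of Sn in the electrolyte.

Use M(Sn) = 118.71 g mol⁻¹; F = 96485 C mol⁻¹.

+2

Q = I·t = 32.00 A × 9108.0 s = 291500 C, so n(e⁻) = 291500/96485 = 3.021 mol.
n(Sn) deposited = 179 / 118.71 = 1.508 mol.
Electrons per atom = n(e⁻)/n(Sn) = 3.021 / 1.508 = 2.00 ≈ 2, so the ion is Sn²⁺.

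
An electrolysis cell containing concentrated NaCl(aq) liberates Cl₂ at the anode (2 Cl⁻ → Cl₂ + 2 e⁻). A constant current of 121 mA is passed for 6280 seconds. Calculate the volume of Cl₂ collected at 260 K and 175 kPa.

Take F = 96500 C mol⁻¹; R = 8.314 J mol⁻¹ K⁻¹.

0.0486 L

Q = I·t = 0.1210 A × 6280.0 s = 759.9 C.
n(e⁻) = Q/F = 759.9 / 96500 = 0.007874 mol.
2 electrons are transferred per Cl₂ molecule, so n(Cl₂) = 0.007874 / 2 = 0.003937 mol.
V = nRT/P = (0.003937 × 8.314 × 260) / (175 × 10³ Pa) = 4.86 × 10⁻⁵ m³ = 0.0486 L.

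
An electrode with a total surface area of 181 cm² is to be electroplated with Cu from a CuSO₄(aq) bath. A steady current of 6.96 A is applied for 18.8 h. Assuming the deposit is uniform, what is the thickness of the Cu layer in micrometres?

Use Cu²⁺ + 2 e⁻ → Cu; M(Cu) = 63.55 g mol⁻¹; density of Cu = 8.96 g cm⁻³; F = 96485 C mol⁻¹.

Q = I·t = 6.960 × 67680 = 471100 C; n(e⁻) = 4.882 mol.
n(Cu) = n(e⁻)/2 = 2.441 mol, so m = 2.441 × 63.55 = 155.1 g.
Volume = m/ρ = 155.1 / 8.96 = 17.31 cm³.
Thickness = V/A = 17.31 / 181 = 0.0957 cm = 957 μm.

957 μm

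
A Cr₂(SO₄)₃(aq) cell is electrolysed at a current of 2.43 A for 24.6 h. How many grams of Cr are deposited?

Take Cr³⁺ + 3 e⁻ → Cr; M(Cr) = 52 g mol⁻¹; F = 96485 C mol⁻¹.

Q = I·t = 2.430 A × 88560 s = 215200 C.
n(e⁻) = Q/F = 215200 / 96485 = 2.230 mol.
Cr³⁺ + 3 e⁻ → Cr, so n(Cr) = n(e⁻)/3 = 0.7435 mol.
m = n·M = 0.7435 × 52 = 38.7 g.

38.7 g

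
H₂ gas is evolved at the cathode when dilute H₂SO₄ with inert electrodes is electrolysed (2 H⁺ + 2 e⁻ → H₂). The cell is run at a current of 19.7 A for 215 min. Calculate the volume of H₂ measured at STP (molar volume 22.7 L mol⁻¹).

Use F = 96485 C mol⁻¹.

29.9 L

Q = I·t = 19.70 A × 12900 s = 254100 C.
n(e⁻) = Q/F = 254100 / 96485 = 2.634 mol.
2 electrons are transferred per H₂ molecule, so n(H₂) = 2.634 / 2 = 1.317 mol.
V = n × V_m = 1.317 × 22.7 = 29.9 L.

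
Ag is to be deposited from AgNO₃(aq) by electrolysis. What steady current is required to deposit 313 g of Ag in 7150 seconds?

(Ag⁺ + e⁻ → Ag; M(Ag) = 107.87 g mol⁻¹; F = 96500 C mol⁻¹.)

n(Ag) = 313 / 107.87 = 2.902 mol.
n(e⁻) = 1 × 2.902 = 2.902 mol.
Q = n(e⁻)·F = 2.902 × 96500 = 280000 C.
I = Q/t = 280000 / 7150.0 s = 39.2 A.

39.2 A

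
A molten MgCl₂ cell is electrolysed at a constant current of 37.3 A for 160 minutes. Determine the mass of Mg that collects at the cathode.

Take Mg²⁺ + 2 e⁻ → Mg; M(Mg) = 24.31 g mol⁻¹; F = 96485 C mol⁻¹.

Q = I·t = 37.30 A × 9600.0 s = 358100 C.
n(e⁻) = Q/F = 358100 / 96485 = 3.711 mol.
Mg²⁺ + 2 e⁻ → Mg, so n(Mg) = n(e⁻)/2 = 1.856 mol.
m = n·M = 1.856 × 24.31 = 45.1 g.

45.1 g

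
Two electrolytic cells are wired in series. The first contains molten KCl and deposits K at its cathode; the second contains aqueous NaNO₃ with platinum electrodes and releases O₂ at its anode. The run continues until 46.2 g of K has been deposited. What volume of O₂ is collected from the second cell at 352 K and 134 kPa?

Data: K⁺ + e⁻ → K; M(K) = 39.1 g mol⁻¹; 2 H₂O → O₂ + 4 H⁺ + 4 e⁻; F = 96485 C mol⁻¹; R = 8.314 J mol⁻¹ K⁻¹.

6.45 L

n(K) = 46.2 / 39.1 = 1.182 mol, so n(e⁻) = 1 × 1.182 = 1.182 mol.
The cells are in series, so the same 1.182 mol of electrons passes through the second cell.
2 H₂O → O₂ + 4 H⁺ + 4 e⁻ — 4 mol e⁻ per mol O₂, so n(O₂) = 1.182/4 = 0.2954 mol.
V = nRT/P = (0.2954 × 8.314 × 352) / (134 × 10³) = 0.00645 m³ = 6.45 L.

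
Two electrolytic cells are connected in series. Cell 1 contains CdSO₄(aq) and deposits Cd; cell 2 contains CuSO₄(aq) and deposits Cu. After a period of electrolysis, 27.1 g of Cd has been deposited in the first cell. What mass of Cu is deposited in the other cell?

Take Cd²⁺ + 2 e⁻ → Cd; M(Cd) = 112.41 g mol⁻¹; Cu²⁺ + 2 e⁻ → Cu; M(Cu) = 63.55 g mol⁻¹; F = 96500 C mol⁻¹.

n(Cd) = 27.1 / 112.41 = 0.2411 mol.
Since Cd²⁺ + 2 e⁻ → Cd, n(e⁻) passed = 2 × 0.2411 = 0.4822 mol.
Cells in series carry the same charge, so the same 0.4822 mol of electrons passes through cell 2.
Cu²⁺ + 2 e⁻ → Cu, so n(Cu) = 0.4822 / 2 = 0.2411 mol.
m(Cu) = 0.2411 × 63.55 = 15.3 g.

15.3 g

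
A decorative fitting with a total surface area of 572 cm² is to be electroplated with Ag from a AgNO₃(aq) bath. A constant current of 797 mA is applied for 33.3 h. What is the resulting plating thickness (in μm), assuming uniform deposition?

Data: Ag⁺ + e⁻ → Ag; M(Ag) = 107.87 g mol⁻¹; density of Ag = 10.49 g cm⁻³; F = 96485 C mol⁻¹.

178 μm

Q = I·t = 0.7970 × 119880 = 95540 C; n(e⁻) = 0.9903 mol.
n(Ag) = n(e⁻)/1 = 0.9903 mol, so m = 0.9903 × 107.87 = 106.8 g.
Volume = m/ρ = 106.8 / 10.49 = 10.18 cm³.
Thickness = V/A = 10.18 / 572 = 0.0178 cm = 178 μm.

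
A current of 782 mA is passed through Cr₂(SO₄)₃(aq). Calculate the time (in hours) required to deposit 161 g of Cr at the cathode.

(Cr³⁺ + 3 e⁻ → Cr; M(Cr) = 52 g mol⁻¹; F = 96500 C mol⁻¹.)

318 h

n(Cr) = m/M = 161 / 52 = 3.096 mol.
Each Cr atom requires 3 electrons, so n(e⁻) = 3 × 3.096 = 9.288 mol.
Q = n(e⁻)·F = 9.288 × 96500 = 896300 C.
t = Q/I = 896300 / 0.7820 A = 1146000 s = 318 h.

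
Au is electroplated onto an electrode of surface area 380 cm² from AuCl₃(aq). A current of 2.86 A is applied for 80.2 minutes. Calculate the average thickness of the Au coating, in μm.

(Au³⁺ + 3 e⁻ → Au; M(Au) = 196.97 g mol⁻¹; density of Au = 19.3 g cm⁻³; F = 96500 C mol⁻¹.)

Q = I·t = 2.860 × 4812.0 = 13760 C; n(e⁻) = 0.1426 mol.
n(Au) = n(e⁻)/3 = 0.04754 mol, so m = 0.04754 × 196.97 = 9.364 g.
Volume = m/ρ = 9.364 / 19.3 = 0.4852 cm³.
Thickness = V/A = 0.4852 / 380 = 0.00128 cm = 12.8 μm.

12.8 μm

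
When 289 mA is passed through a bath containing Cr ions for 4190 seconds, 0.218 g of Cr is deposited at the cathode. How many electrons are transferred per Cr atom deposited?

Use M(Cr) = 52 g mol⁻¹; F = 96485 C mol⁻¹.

Q = I·t = 0.2890 A × 4190.0 s = 1211 C, so n(e⁻) = 1211/96485 = 0.01255 mol.
n(Cr) deposited = 0.218 / 52 = 0.004192 mol.
Electrons per atom = n(e⁻)/n(Cr) = 0.01255 / 0.004192 = 2.99 ≈ 3, so the ion is Cr³⁺.

3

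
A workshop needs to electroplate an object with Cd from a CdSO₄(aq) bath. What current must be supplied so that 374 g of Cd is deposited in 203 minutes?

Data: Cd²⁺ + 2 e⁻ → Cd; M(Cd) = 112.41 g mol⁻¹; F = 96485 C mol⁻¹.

52.7 A

n(Cd) = 374 / 112.41 = 3.327 mol.
n(e⁻) = 2 × 3.327 = 6.654 mol.
Q = n(e⁻)·F = 6.654 × 96485 = 642000 C.
I = Q/t = 642000 / 12180 s = 52.7 A.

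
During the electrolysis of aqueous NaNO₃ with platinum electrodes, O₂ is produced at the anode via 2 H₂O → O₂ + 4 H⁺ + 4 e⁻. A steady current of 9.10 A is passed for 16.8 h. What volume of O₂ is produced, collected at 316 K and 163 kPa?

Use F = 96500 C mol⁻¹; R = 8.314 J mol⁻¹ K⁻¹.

23.0 L

Q = I·t = 9.100 A × 60480 s = 550400 C.
n(e⁻) = Q/F = 550400 / 96500 = 5.703 mol.
4 electrons are transferred per O₂ molecule, so n(O₂) = 5.703 / 4 = 1.426 mol.
V = nRT/P = (1.426 × 8.314 × 316) / (163 × 10³ Pa) = 0.0230 m³ = 23.0 L.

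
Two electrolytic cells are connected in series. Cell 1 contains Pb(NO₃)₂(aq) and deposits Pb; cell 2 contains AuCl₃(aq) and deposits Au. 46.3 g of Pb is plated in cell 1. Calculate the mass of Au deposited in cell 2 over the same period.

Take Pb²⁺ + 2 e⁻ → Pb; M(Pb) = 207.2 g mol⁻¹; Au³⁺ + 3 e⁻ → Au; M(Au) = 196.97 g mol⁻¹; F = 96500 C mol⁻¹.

29.3 g

n(Pb) = 46.3 / 207.2 = 0.2235 mol.
Since Pb²⁺ + 2 e⁻ → Pb, n(e⁻) passed = 2 × 0.2235 = 0.4469 mol.
Cells in series carry the same charge, so the same 0.4469 mol of electrons passes through cell 2.
Au³⁺ + 3 e⁻ → Au, so n(Au) = 0.4469 / 3 = 0.1490 mol.
m(Au) = 0.1490 × 196.97 = 29.3 g.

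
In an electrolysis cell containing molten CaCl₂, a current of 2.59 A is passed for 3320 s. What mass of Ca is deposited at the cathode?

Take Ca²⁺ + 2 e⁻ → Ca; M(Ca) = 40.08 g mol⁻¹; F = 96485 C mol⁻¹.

Q = I·t = 2.590 A × 3320.0 s = 8599 C.
n(e⁻) = Q/F = 8599 / 96485 = 0.08912 mol.
Ca²⁺ + 2 e⁻ → Ca, so n(Ca) = n(e⁻)/2 = 0.04456 mol.
m = n·M = 0.04456 × 40.08 = 1.79 g.

1.79 g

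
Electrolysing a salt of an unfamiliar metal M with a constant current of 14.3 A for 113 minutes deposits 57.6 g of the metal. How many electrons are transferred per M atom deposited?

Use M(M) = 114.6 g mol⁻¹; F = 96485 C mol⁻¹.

2

Q = I·t = 14.30 A × 6780.0 s = 96950 C, so n(e⁻) = 96950/96485 = 1.005 mol.
n(M) deposited = 57.6 / 114.6 = 0.5026 mol.
Electrons per atom = n(e⁻)/n(M) = 1.005 / 0.5026 = 2.00 ≈ 2, so the ion is M²⁺.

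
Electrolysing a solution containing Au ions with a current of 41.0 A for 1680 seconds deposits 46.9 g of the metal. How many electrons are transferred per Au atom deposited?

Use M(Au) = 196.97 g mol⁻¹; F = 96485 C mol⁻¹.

3

Q = I·t = 41.00 A × 1680.0 s = 68880 C, so n(e⁻) = 68880/96485 = 0.7139 mol.
n(Au) deposited = 46.9 / 196.97 = 0.2381 mol.
Electrons per atom = n(e⁻)/n(Au) = 0.7139 / 0.2381 = 3.00 ≈ 3, so the ion is Au³⁺.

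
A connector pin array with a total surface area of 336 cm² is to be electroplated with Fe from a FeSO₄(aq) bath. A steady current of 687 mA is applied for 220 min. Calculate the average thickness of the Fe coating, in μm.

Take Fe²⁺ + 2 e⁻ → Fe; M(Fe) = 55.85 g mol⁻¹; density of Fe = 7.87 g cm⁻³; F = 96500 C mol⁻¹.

9.92 μm

Q = I·t = 0.6870 × 13200 = 9068 C; n(e⁻) = 0.09397 mol.
n(Fe) = n(e⁻)/2 = 0.04699 mol, so m = 0.04699 × 55.85 = 2.624 g.
Volume = m/ρ = 2.624 / 7.87 = 0.3334 cm³.
Thickness = V/A = 0.3334 / 336 = 9.92 × 10⁻⁴ cm = 9.92 μm.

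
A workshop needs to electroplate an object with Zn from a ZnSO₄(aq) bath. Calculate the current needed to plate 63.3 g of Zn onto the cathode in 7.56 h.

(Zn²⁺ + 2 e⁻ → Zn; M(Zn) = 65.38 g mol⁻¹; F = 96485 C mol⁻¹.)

n(Zn) = 63.3 / 65.38 = 0.9682 mol.
n(e⁻) = 2 × 0.9682 = 1.936 mol.
Q = n(e⁻)·F = 1.936 × 96485 = 186800 C.
I = Q/t = 186800 / 27216 s = 6.86 A.

6.86 A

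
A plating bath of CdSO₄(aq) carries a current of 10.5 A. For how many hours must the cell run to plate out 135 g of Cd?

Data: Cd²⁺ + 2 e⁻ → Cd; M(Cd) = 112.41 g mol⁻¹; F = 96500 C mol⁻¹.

n(Cd) = m/M = 135 / 112.41 = 1.201 mol.
Each Cd atom requires 2 electrons, so n(e⁻) = 2 × 1.201 = 2.402 mol.
Q = n(e⁻)·F = 2.402 × 96500 = 231800 C.
t = Q/I = 231800 / 10.50 A = 22070 s = 6.13 h.

6.13 h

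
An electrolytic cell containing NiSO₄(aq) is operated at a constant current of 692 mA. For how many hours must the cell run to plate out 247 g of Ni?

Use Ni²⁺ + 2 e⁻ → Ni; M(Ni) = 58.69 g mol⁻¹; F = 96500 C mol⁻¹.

n(Ni) = m/M = 247 / 58.69 = 4.209 mol.
Each Ni atom requires 2 electrons, so n(e⁻) = 2 × 4.209 = 8.417 mol.
Q = n(e⁻)·F = 8.417 × 96500 = 812300 C.
t = Q/I = 812300 / 0.6920 A = 1174000 s = 326 h.

326 h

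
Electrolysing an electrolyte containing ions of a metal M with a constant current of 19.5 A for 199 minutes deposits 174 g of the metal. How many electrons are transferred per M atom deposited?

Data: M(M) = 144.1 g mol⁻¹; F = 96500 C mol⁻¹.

2

Q = I·t = 19.50 A × 11940 s = 232800 C, so n(e⁻) = 232800/96500 = 2.413 mol.
n(M) deposited = 174 / 144.1 = 1.207 mol.
Electrons per atom = n(e⁻)/n(M) = 2.413 / 1.207 = 2.00 ≈ 2, so the ion is M²⁺.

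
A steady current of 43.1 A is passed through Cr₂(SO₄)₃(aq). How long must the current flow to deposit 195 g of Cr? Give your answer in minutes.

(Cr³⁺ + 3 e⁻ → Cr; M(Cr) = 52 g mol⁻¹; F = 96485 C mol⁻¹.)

420 min

n(Cr) = m/M = 195 / 52 = 3.750 mol.
Each Cr atom requires 3 electrons, so n(e⁻) = 3 × 3.750 = 11.25 mol.
Q = n(e⁻)·F = 11.25 × 96485 = 1085000 C.
t = Q/I = 1085000 / 43.10 A = 25180 s = 420 min.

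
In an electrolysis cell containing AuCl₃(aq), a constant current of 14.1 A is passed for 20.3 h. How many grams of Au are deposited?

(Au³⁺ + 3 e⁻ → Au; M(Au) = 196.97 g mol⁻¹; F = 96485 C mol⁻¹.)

Q = I·t = 14.10 A × 73080 s = 1030000 C.
n(e⁻) = Q/F = 1030000 / 96485 = 10.68 mol.
Au³⁺ + 3 e⁻ → Au, so n(Au) = n(e⁻)/3 = 3.560 mol.
m = n·M = 3.560 × 196.97 = 701 g.

701 g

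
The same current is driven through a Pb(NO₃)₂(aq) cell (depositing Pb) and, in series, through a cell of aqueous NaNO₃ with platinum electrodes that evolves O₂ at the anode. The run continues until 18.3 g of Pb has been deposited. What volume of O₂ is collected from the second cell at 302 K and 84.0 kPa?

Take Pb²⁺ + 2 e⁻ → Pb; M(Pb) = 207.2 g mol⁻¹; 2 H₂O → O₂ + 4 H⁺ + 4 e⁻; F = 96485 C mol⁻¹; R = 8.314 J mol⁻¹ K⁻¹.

n(Pb) = 18.3 / 207.2 = 0.08832 mol, so n(e⁻) = 2 × 0.08832 = 0.1766 mol.
The cells are in series, so the same 0.1766 mol of electrons passes through the second cell.
2 H₂O → O₂ + 4 H⁺ + 4 e⁻ — 4 mol e⁻ per mol O₂, so n(O₂) = 0.1766/4 = 0.04416 mol.
V = nRT/P = (0.04416 × 8.314 × 302) / (84.0 × 10³) = 0.00132 m³ = 1.32 L.

1.32 L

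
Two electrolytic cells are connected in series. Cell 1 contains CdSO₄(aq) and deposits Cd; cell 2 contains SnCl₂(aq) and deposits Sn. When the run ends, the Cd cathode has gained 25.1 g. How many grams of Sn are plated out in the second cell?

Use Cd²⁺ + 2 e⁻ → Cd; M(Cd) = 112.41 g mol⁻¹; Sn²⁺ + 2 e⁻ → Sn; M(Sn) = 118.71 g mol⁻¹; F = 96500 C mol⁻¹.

n(Cd) = 25.1 / 112.41 = 0.2233 mol.
Since Cd²⁺ + 2 e⁻ → Cd, n(e⁻) passed = 2 × 0.2233 = 0.4466 mol.
Cells in series carry the same charge, so the same 0.4466 mol of electrons passes through cell 2.
Sn²⁺ + 2 e⁻ → Sn, so n(Sn) = 0.4466 / 2 = 0.2233 mol.
m(Sn) = 0.2233 × 118.71 = 26.5 g.

26.5 g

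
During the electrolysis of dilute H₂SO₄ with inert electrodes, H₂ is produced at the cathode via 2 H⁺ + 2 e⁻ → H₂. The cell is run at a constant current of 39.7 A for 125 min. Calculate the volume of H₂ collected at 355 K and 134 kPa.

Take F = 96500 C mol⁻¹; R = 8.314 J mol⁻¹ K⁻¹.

34.0 L

Q = I·t = 39.70 A × 7500.0 s = 297800 C.
n(e⁻) = Q/F = 297800 / 96500 = 3.085 mol.
2 electrons are transferred per H₂ molecule, so n(H₂) = 3.085 / 2 = 1.543 mol.
V = nRT/P = (1.543 × 8.314 × 355) / (134 × 10³ Pa) = 0.0340 m³ = 34.0 L.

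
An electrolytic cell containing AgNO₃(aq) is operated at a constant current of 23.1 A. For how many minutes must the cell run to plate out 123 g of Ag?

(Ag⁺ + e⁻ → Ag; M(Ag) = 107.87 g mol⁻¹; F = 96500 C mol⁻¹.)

79.4 min

n(Ag) = m/M = 123 / 107.87 = 1.140 mol.
Each Ag atom requires 1 electron, so n(e⁻) = 1 × 1.140 = 1.140 mol.
Q = n(e⁻)·F = 1.140 × 96500 = 110000 C.
t = Q/I = 110000 / 23.10 A = 4763 s = 79.4 min.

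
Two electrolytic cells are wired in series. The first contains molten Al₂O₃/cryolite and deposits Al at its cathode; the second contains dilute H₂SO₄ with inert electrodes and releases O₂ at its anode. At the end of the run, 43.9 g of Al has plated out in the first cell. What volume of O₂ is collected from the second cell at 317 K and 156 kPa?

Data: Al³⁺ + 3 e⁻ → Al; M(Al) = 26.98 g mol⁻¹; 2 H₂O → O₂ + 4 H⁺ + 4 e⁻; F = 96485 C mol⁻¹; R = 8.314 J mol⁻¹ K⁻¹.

20.6 L

n(Al) = 43.9 / 26.98 = 1.627 mol, so n(e⁻) = 3 × 1.627 = 4.881 mol.
The cells are in series, so the same 4.881 mol of electrons passes through the second cell.
2 H₂O → O₂ + 4 H⁺ + 4 e⁻ — 4 mol e⁻ per mol O₂, so n(O₂) = 4.881/4 = 1.220 mol.
V = nRT/P = (1.220 × 8.314 × 317) / (156 × 10³) = 0.0206 m³ = 20.6 L.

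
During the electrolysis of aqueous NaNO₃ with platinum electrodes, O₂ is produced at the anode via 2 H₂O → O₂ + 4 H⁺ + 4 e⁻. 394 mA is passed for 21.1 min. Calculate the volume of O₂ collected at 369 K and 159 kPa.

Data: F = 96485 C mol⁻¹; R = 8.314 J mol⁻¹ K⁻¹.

Q = I·t = 0.3940 A × 1266.0 s = 498.8 C.
n(e⁻) = Q/F = 498.8 / 96485 = 0.005170 mol.
4 electrons are transferred per O₂ molecule, so n(O₂) = 0.005170 / 4 = 0.001292 mol.
V = nRT/P = (0.001292 × 8.314 × 369) / (159 × 10³ Pa) = 2.49 × 10⁻⁵ m³ = 0.0249 L.

0.0249 L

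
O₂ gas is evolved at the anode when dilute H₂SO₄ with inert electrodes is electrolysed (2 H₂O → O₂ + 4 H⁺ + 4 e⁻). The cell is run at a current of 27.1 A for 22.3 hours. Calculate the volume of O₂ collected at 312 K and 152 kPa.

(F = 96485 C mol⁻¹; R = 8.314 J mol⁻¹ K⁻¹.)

96.2 L

Q = I·t = 27.10 A × 80280 s = 2176000 C.
n(e⁻) = Q/F = 2176000 / 96485 = 22.55 mol.
4 electrons are transferred per O₂ molecule, so n(O₂) = 22.55 / 4 = 5.637 mol.
V = nRT/P = (5.637 × 8.314 × 312) / (152 × 10³ Pa) = 0.0962 m³ = 96.2 L.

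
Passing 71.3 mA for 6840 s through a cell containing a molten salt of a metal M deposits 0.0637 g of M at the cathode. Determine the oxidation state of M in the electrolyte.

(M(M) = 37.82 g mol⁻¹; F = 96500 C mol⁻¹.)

+3

Q = I·t = 0.07130 A × 6840.0 s = 487.7 C, so n(e⁻) = 487.7/96500 = 0.005054 mol.
n(M) deposited = 0.0637 / 37.82 = 0.001684 mol.
Electrons per atom = n(e⁻)/n(M) = 0.005054 / 0.001684 = 3.00 ≈ 3, so the ion is M³⁺.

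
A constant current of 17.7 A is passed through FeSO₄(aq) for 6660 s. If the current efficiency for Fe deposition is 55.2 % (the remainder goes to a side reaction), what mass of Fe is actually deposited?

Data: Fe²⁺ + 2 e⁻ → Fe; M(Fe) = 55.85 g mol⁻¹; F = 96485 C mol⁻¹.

Q = I·t = 17.70 × 6660.0 = 117900 C.
n(e⁻) = 117900/96485 = 1.222 mol; theoretically n(Fe) = 1.222/2 = 0.6109 mol, m_theo = 34.12 g.
At 55.2 % efficiency, m_actual = 0.552 × 34.12 = 18.8 g.

18.8 g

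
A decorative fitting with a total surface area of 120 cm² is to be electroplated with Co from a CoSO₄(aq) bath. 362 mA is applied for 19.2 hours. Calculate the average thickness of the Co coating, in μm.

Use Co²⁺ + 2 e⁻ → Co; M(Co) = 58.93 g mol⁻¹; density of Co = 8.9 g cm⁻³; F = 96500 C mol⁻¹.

Q = I·t = 0.3620 × 69120 = 25020 C; n(e⁻) = 0.2593 mol.
n(Co) = n(e⁻)/2 = 0.1296 mol, so m = 0.1296 × 58.93 = 7.640 g.
Volume = m/ρ = 7.640 / 8.9 = 0.8584 cm³.
Thickness = V/A = 0.8584 / 120 = 0.00715 cm = 71.5 μm.

71.5 μm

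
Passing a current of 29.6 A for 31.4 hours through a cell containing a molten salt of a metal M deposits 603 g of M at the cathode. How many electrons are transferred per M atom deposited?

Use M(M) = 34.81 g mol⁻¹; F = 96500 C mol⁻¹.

Q = I·t = 29.60 A × 113040 s = 3346000 C, so n(e⁻) = 3346000/96500 = 34.67 mol.
n(M) deposited = 603 / 34.81 = 17.32 mol.
Electrons per atom = n(e⁻)/n(M) = 34.67 / 17.32 = 2.00 ≈ 2, so the ion is M²⁺.

2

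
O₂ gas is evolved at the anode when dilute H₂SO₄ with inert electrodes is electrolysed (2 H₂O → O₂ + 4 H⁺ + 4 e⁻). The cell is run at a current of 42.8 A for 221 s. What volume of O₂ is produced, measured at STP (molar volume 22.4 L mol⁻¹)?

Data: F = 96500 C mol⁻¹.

Q = I·t = 42.80 A × 221.00 s = 9459 C.
n(e⁻) = Q/F = 9459 / 96500 = 0.09802 mol.
4 electrons are transferred per O₂ molecule, so n(O₂) = 0.09802 / 4 = 0.02450 mol.
V = n × V_m = 0.02450 × 22.4 = 0.549 L.

0.549 L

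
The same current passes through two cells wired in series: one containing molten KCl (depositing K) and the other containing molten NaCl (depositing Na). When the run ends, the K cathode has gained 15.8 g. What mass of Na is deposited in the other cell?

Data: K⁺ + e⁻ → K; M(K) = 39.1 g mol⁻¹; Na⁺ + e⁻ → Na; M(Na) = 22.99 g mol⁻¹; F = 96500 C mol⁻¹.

n(K) = 15.8 / 39.1 = 0.4041 mol.
Since K⁺ + e⁻ → K, n(e⁻) passed = 1 × 0.4041 = 0.4041 mol.
Cells in series carry the same charge, so the same 0.4041 mol of electrons passes through cell 2.
Na⁺ + e⁻ → Na, so n(Na) = 0.4041 / 1 = 0.4041 mol.
m(Na) = 0.4041 × 22.99 = 9.29 g.

9.29 g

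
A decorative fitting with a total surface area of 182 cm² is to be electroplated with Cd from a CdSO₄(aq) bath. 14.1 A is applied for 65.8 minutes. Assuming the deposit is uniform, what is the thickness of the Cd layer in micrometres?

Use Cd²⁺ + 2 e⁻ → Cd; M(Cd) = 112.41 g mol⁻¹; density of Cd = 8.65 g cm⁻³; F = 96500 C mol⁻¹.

Q = I·t = 14.10 × 3948.0 = 55670 C; n(e⁻) = 0.5769 mol.
n(Cd) = n(e⁻)/2 = 0.2884 mol, so m = 0.2884 × 112.41 = 32.42 g.
Volume = m/ρ = 32.42 / 8.65 = 3.748 cm³.
Thickness = V/A = 3.748 / 182 = 0.0206 cm = 206 μm.

206 μm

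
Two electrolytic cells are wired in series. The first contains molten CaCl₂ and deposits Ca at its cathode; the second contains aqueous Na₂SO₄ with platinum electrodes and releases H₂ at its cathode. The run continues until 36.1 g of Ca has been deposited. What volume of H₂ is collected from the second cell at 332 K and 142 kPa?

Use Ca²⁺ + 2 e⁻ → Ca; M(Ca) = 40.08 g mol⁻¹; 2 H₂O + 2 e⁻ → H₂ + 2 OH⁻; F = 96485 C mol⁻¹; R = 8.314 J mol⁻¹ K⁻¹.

17.5 L

n(Ca) = 36.1 / 40.08 = 0.9007 mol, so n(e⁻) = 2 × 0.9007 = 1.801 mol.
The cells are in series, so the same 1.801 mol of electrons passes through the second cell.
2 H₂O + 2 e⁻ → H₂ + 2 OH⁻ — 2 mol e⁻ per mol H₂, so n(H₂) = 1.801/2 = 0.9007 mol.
V = nRT/P = (0.9007 × 8.314 × 332) / (142 × 10³) = 0.0175 m³ = 17.5 L.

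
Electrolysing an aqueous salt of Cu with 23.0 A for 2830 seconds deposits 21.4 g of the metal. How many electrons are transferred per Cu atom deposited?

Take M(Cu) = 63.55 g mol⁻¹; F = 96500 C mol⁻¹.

2

Q = I·t = 23.00 A × 2830.0 s = 65090 C, so n(e⁻) = 65090/96500 = 0.6745 mol.
n(Cu) deposited = 21.4 / 63.55 = 0.3367 mol.
Electrons per atom = n(e⁻)/n(Cu) = 0.6745 / 0.3367 = 2.00 ≈ 2, so the ion is Cu²⁺.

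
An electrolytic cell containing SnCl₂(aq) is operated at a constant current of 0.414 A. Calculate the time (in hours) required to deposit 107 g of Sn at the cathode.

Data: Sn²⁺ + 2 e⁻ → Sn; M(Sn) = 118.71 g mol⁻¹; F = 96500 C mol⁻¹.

n(Sn) = m/M = 107 / 118.71 = 0.9014 mol.
Each Sn atom requires 2 electrons, so n(e⁻) = 2 × 0.9014 = 1.803 mol.
Q = n(e⁻)·F = 1.803 × 96500 = 174000 C.
t = Q/I = 174000 / 0.4140 A = 420200 s = 117 h.

117 h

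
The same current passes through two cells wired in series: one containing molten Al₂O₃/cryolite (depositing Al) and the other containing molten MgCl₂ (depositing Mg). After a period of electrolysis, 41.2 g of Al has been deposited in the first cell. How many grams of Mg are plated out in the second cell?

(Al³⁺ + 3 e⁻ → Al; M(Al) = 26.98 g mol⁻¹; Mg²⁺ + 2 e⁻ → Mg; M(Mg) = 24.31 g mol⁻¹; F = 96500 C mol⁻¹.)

n(Al) = 41.2 / 26.98 = 1.527 mol.
Since Al³⁺ + 3 e⁻ → Al, n(e⁻) passed = 3 × 1.527 = 4.581 mol.
Cells in series carry the same charge, so the same 4.581 mol of electrons passes through cell 2.
Mg²⁺ + 2 e⁻ → Mg, so n(Mg) = 4.581 / 2 = 2.291 mol.
m(Mg) = 2.291 × 24.31 = 55.7 g.

55.7 g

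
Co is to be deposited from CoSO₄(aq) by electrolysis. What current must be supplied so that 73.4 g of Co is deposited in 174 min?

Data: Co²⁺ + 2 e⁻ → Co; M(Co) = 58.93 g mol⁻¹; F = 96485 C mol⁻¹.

23.0 A

n(Co) = 73.4 / 58.93 = 1.246 mol.
n(e⁻) = 2 × 1.246 = 2.491 mol.
Q = n(e⁻)·F = 2.491 × 96485 = 240400 C.
I = Q/t = 240400 / 10440 s = 23.0 A.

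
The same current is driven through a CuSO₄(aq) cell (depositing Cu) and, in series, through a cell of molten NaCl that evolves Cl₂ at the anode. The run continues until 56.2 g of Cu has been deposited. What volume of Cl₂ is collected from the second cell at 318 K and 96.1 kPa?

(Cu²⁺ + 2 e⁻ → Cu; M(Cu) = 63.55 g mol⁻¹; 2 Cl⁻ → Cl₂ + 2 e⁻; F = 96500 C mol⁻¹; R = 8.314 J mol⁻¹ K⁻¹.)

24.3 L

n(Cu) = 56.2 / 63.55 = 0.8843 mol, so n(e⁻) = 2 × 0.8843 = 1.769 mol.
The cells are in series, so the same 1.769 mol of electrons passes through the second cell.
2 Cl⁻ → Cl₂ + 2 e⁻ — 2 mol e⁻ per mol Cl₂, so n(Cl₂) = 1.769/2 = 0.8843 mol.
V = nRT/P = (0.8843 × 8.314 × 318) / (96.1 × 10³) = 0.0243 m³ = 24.3 L.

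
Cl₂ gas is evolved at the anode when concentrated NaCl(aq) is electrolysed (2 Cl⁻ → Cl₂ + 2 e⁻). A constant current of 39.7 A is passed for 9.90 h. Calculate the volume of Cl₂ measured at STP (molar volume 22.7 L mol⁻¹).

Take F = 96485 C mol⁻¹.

Q = I·t = 39.70 A × 35640 s = 1415000 C.
n(e⁻) = Q/F = 1415000 / 96485 = 14.66 mol.
2 electrons are transferred per Cl₂ molecule, so n(Cl₂) = 14.66 / 2 = 7.332 mol.
V = n × V_m = 7.332 × 22.7 = 166 L.

166 L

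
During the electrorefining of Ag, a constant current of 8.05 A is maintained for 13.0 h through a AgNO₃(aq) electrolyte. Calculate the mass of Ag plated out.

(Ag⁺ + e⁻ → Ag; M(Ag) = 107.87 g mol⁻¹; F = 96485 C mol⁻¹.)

Q = I·t = 8.050 A × 46800 s = 376700 C.
n(e⁻) = Q/F = 376700 / 96485 = 3.905 mol.
Ag⁺ + e⁻ → Ag, so n(Ag) = n(e⁻)/1 = 3.905 mol.
m = n·M = 3.905 × 107.87 = 421 g.

421 g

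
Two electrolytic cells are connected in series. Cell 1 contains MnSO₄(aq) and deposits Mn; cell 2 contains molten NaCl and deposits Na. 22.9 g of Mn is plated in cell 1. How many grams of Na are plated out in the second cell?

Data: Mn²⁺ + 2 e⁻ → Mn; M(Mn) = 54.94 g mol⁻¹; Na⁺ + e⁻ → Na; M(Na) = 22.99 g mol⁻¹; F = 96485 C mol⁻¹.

n(Mn) = 22.9 / 54.94 = 0.4168 mol.
Since Mn²⁺ + 2 e⁻ → Mn, n(e⁻) passed = 2 × 0.4168 = 0.8336 mol.
Cells in series carry the same charge, so the same 0.8336 mol of electrons passes through cell 2.
Na⁺ + e⁻ → Na, so n(Na) = 0.8336 / 1 = 0.8336 mol.
m(Na) = 0.8336 × 22.99 = 19.2 g.

19.2 g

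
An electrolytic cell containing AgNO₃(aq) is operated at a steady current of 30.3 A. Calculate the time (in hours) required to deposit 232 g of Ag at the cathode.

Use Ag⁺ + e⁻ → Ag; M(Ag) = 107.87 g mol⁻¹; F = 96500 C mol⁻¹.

n(Ag) = m/M = 232 / 107.87 = 2.151 mol.
Each Ag atom requires 1 electron, so n(e⁻) = 1 × 2.151 = 2.151 mol.
Q = n(e⁻)·F = 2.151 × 96500 = 207500 C.
t = Q/I = 207500 / 30.30 A = 6850 s = 1.90 h.

1.90 h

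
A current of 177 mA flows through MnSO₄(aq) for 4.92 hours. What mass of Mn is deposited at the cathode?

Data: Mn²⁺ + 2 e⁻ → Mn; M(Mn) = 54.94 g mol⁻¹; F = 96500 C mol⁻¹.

Q = I·t = 0.1770 A × 17712 s = 3135 C.
n(e⁻) = Q/F = 3135 / 96500 = 0.03249 mol.
Mn²⁺ + 2 e⁻ → Mn, so n(Mn) = n(e⁻)/2 = 0.01624 mol.
m = n·M = 0.01624 × 54.94 = 0.892 g.

0.892 g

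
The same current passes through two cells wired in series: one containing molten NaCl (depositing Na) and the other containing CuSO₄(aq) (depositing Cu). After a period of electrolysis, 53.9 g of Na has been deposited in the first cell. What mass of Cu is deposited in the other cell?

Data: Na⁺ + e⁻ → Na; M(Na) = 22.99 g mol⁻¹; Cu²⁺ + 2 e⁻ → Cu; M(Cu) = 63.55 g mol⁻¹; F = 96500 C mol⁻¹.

74.5 g

n(Na) = 53.9 / 22.99 = 2.344 mol.
Since Na⁺ + e⁻ → Na, n(e⁻) passed = 1 × 2.344 = 2.344 mol.
Cells in series carry the same charge, so the same 2.344 mol of electrons passes through cell 2.
Cu²⁺ + 2 e⁻ → Cu, so n(Cu) = 2.344 / 2 = 1.172 mol.
m(Cu) = 1.172 × 63.55 = 74.5 g.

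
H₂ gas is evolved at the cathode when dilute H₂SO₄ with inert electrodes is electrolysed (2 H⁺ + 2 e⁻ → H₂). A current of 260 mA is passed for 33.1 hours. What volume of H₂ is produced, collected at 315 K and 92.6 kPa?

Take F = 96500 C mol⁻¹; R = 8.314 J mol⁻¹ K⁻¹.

Q = I·t = 0.2600 A × 119160 s = 30980 C.
n(e⁻) = Q/F = 30980 / 96500 = 0.3211 mol.
2 electrons are transferred per H₂ molecule, so n(H₂) = 0.3211 / 2 = 0.1605 mol.
V = nRT/P = (0.1605 × 8.314 × 315) / (92.6 × 10³ Pa) = 0.00454 m³ = 4.54 L.

4.54 L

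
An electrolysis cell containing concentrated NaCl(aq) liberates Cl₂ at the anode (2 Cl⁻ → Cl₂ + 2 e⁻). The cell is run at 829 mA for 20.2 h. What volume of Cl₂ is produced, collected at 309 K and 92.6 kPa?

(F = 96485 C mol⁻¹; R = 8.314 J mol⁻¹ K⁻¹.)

Q = I·t = 0.8290 A × 72720 s = 60280 C.
n(e⁻) = Q/F = 60280 / 96485 = 0.6248 mol.
2 electrons are transferred per Cl₂ molecule, so n(Cl₂) = 0.6248 / 2 = 0.3124 mol.
V = nRT/P = (0.3124 × 8.314 × 309) / (92.6 × 10³ Pa) = 0.00867 m³ = 8.67 L.

8.67 L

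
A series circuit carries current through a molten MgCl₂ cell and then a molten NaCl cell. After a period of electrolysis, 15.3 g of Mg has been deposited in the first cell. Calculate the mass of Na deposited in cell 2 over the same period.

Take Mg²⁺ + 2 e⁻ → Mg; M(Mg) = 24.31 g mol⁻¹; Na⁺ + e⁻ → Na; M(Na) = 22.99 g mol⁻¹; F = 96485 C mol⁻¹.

28.9 g

n(Mg) = 15.3 / 24.31 = 0.6294 mol.
Since Mg²⁺ + 2 e⁻ → Mg, n(e⁻) passed = 2 × 0.6294 = 1.259 mol.
Cells in series carry the same charge, so the same 1.259 mol of electrons passes through cell 2.
Na⁺ + e⁻ → Na, so n(Na) = 1.259 / 1 = 1.259 mol.
m(Na) = 1.259 × 22.99 = 28.9 g.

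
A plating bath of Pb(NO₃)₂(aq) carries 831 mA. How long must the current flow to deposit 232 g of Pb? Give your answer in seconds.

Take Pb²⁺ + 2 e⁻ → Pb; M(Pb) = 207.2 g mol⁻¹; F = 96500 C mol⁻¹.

n(Pb) = m/M = 232 / 207.2 = 1.120 mol.
Each Pb atom requires 2 electrons, so n(e⁻) = 2 × 1.120 = 2.239 mol.
Q = n(e⁻)·F = 2.239 × 96500 = 216100 C.
t = Q/I = 216100 / 0.8310 A = 260000 s.

2.60 × 10⁵ s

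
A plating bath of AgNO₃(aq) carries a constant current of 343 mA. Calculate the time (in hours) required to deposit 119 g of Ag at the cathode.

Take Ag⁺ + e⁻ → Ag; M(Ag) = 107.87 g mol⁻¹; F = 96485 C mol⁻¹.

86.2 h

n(Ag) = m/M = 119 / 107.87 = 1.103 mol.
Each Ag atom requires 1 electron, so n(e⁻) = 1 × 1.103 = 1.103 mol.
Q = n(e⁻)·F = 1.103 × 96485 = 106400 C.
t = Q/I = 106400 / 0.3430 A = 310300 s = 86.2 h.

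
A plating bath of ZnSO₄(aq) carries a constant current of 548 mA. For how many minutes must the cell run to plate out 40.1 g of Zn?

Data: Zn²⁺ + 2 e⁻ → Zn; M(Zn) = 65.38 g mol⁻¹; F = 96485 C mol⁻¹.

n(Zn) = m/M = 40.1 / 65.38 = 0.6133 mol.
Each Zn atom requires 2 electrons, so n(e⁻) = 2 × 0.6133 = 1.227 mol.
Q = n(e⁻)·F = 1.227 × 96485 = 118400 C.
t = Q/I = 118400 / 0.5480 A = 216000 s = 3600 min.

3600 min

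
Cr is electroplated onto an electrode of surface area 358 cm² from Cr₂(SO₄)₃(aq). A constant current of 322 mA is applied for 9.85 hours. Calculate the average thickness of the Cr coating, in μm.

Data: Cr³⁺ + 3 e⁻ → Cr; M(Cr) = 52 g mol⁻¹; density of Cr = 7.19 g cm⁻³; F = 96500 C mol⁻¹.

Q = I·t = 0.3220 × 35460 = 11420 C; n(e⁻) = 0.1183 mol.
n(Cr) = n(e⁻)/3 = 0.03944 mol, so m = 0.03944 × 52 = 2.051 g.
Volume = m/ρ = 2.051 / 7.19 = 0.2852 cm³.
Thickness = V/A = 0.2852 / 358 = 7.97 × 10⁻⁴ cm = 7.97 μm.

7.97 μm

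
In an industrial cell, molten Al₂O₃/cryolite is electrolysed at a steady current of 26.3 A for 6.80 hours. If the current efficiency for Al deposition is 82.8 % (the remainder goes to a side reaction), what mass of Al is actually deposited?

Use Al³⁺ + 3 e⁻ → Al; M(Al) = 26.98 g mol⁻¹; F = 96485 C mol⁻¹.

49.7 g

Q = I·t = 26.30 × 24480 = 643800 C.
n(e⁻) = 643800/96485 = 6.673 mol; theoretically n(Al) = 6.673/3 = 2.224 mol, m_theo = 60.01 g.
At 82.8 % efficiency, m_actual = 0.828 × 60.01 = 49.7 g.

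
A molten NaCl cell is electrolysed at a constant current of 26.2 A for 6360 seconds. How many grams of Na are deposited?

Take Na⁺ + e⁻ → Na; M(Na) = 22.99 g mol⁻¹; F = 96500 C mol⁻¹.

39.7 g

Q = I·t = 26.20 A × 6360.0 s = 166600 C.
n(e⁻) = Q/F = 166600 / 96500 = 1.727 mol.
Na⁺ + e⁻ → Na, so n(Na) = n(e⁻)/1 = 1.727 mol.
m = n·M = 1.727 × 22.99 = 39.7 g.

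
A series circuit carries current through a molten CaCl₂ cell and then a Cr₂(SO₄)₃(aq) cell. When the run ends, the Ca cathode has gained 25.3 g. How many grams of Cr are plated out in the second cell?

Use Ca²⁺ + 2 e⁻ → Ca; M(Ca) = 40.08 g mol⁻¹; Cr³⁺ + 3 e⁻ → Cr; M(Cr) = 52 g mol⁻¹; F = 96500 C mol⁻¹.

21.9 g

n(Ca) = 25.3 / 40.08 = 0.6312 mol.
Since Ca²⁺ + 2 e⁻ → Ca, n(e⁻) passed = 2 × 0.6312 = 1.262 mol.
Cells in series carry the same charge, so the same 1.262 mol of electrons passes through cell 2.
Cr³⁺ + 3 e⁻ → Cr, so n(Cr) = 1.262 / 3 = 0.4208 mol.
m(Cr) = 0.4208 × 52 = 21.9 g.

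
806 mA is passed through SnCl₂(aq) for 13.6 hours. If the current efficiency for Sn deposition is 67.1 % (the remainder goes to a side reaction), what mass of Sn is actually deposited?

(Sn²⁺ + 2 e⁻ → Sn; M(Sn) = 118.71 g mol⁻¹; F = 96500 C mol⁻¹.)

16.3 g

Q = I·t = 0.8060 × 48960 = 39460 C.
n(e⁻) = 39460/96500 = 0.4089 mol; theoretically n(Sn) = 0.4089/2 = 0.2045 mol, m_theo = 24.27 g.
At 67.1 % efficiency, m_actual = 0.671 × 24.27 = 16.3 g.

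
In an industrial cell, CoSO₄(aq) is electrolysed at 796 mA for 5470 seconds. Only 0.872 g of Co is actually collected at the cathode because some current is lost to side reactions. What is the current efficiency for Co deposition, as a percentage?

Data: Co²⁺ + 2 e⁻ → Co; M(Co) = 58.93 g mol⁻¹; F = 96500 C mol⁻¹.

Q = I·t = 0.7960 × 5470.0 = 4354 C; n(e⁻) = 4354/96500 = 0.04512 mol.
Theoretical n(Co) = n(e⁻)/2 = 0.02256 mol, i.e. m_theo = 0.02256 × 58.93 = 1.329 g.
Efficiency = m_actual / m_theo = 0.872 / 1.329 = 65.6 %.

65.6 %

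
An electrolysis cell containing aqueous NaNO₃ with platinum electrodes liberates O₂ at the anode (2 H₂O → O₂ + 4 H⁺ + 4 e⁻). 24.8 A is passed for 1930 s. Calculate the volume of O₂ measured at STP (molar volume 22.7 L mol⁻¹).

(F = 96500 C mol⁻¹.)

Q = I·t = 24.80 A × 1930.0 s = 47860 C.
n(e⁻) = Q/F = 47860 / 96500 = 0.4960 mol.
4 electrons are transferred per O₂ molecule, so n(O₂) = 0.4960 / 4 = 0.1240 mol.
V = n × V_m = 0.1240 × 22.7 = 2.81 L.

2.81 L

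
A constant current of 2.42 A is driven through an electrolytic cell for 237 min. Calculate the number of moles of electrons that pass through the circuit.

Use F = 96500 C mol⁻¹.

0.357 mol

Q = I·t = 2.420 A × 14220 s = 34410 C.
n(e⁻) = Q/F = 34410 / 96500 = 0.357 mol.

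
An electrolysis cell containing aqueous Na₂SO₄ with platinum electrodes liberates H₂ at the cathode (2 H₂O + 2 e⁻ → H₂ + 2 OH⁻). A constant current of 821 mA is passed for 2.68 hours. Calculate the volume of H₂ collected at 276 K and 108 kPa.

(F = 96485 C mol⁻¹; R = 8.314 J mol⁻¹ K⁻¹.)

0.872 L

Q = I·t = 0.8210 A × 9648.0 s = 7921 C.
n(e⁻) = Q/F = 7921 / 96485 = 0.08210 mol.
2 electrons are transferred per H₂ molecule, so n(H₂) = 0.08210 / 2 = 0.04105 mol.
V = nRT/P = (0.04105 × 8.314 × 276) / (108 × 10³ Pa) = 8.72 × 10⁻⁴ m³ = 0.872 L.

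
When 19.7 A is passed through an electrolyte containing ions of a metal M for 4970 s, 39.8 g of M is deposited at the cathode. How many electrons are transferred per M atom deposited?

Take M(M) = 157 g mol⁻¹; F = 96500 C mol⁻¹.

4

Q = I·t = 19.70 A × 4970.0 s = 97910 C, so n(e⁻) = 97910/96500 = 1.015 mol.
n(M) deposited = 39.8 / 157 = 0.2535 mol.
Electrons per atom = n(e⁻)/n(M) = 1.015 / 0.2535 = 4.00 ≈ 4, so the ion is M⁴⁺.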